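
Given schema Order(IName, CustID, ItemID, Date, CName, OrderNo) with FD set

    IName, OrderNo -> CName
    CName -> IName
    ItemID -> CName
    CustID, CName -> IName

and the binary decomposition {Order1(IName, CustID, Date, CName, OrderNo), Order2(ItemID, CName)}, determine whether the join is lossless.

Common attributes: Order1 ∩ Order2 = {CName}.
Closure of {CName}: CName → IName applies, adding IName. So (CName)⁺ = {IName, CName}.
The closure contains neither all of Order1 = {IName, CustID, Date, CName, OrderNo} nor all of Order2 = {ItemID, CName}, so the common attributes are not a superkey of either fragment. The join is lossy.

No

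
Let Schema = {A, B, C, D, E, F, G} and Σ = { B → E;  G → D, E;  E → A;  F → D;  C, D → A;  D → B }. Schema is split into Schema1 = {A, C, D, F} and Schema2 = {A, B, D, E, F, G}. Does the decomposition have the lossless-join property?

No

Common attributes: Schema1 ∩ Schema2 = {A, D, F}.
Closure of {A, D, F}: D → B applies, adding B; B → E applies, adding E. So (A, D, F)⁺ = {A, B, D, E, F}.
The closure contains neither all of Schema1 = {A, C, D, F} nor all of Schema2 = {A, B, D, E, F, G}, so the common attributes are not a superkey of either fragment. The join is lossy.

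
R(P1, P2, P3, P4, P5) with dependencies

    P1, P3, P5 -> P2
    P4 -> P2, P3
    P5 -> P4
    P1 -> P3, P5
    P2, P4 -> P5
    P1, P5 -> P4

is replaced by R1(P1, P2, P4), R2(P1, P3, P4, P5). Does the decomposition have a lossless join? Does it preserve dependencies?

Lossless test: (P1, P4)⁺ = {P1, P2, P3, P4, P5}, which contains all of one fragment — lossless.
Dependency preservation: P1, P3, P5 → P2; P4 → P2, P3; P2, P4 → P5 are not contained in any single fragment, but the restricted closure of each left-hand side across the fragments still reaches the right-hand side; the remaining FDs each lie inside some fragment. All dependencies are preserved.

lossless and dependency-preserving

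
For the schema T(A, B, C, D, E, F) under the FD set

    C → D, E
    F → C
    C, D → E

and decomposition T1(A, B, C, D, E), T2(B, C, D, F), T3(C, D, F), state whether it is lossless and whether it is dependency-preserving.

lossy but dependency-preserving

Lossless test (chase): Rows 1 and 2 agree on C; apply C→D, E and equate their D, E entries. Rows 1 and 3 agree on C; apply C→D, E and equate their D, E entries. No row becomes fully distinguished — the join is lossy.
Dependency preservation: every FD's attributes lie within a single fragment, so each can be enforced locally — preserved.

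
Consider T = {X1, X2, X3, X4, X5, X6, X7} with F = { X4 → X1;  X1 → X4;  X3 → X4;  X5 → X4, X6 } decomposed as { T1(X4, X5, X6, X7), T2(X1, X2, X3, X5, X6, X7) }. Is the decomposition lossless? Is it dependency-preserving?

lossless but not dependency-preserving

Lossless test: (X5, X6, X7)⁺ = {X1, X4, X5, X6, X7}, which contains all of one fragment — lossless.
Dependency preservation: the restricted closure of {X4} across the fragments never reaches {X1}, so X4 → X1 cannot be enforced without a join — not preserved.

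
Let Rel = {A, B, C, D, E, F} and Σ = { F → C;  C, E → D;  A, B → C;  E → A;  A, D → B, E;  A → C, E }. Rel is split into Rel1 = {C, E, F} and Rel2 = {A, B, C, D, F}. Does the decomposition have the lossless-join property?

Common attributes: Rel1 ∩ Rel2 = {C, F}.
No dependency enlarges {C, F}, so (C, F)⁺ = {C, F}.
The closure contains neither all of Rel1 = {C, E, F} nor all of Rel2 = {A, B, C, D, F}, so the common attributes are not a superkey of either fragment. The join is lossy.

No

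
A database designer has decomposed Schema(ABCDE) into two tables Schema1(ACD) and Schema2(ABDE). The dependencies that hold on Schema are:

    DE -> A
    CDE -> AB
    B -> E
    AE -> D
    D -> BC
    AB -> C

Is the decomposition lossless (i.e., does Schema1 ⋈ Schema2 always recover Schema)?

Common attributes: Schema1 ∩ Schema2 = {AD}.
Closure of {AD}: D → BC applies, adding BC; B → E applies, adding E. So (AD)⁺ = {ABCDE}.
This closure contains every attribute of Schema1, so Schema1 ∩ Schema2 → Schema1. The join is lossless.

Yes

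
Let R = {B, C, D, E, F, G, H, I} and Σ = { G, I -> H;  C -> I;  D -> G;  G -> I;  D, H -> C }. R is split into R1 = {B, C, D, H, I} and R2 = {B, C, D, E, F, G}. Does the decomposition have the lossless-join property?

Common attributes: R1 ∩ R2 = {B, C, D}.
Closure of {B, C, D}: C → I applies, adding I; D → G applies, adding G; G, I → H applies, adding H. So (B, C, D)⁺ = {B, C, D, G, H, I}.
This closure contains every attribute of R1, so R1 ∩ R2 → R1. The join is lossless.

Yes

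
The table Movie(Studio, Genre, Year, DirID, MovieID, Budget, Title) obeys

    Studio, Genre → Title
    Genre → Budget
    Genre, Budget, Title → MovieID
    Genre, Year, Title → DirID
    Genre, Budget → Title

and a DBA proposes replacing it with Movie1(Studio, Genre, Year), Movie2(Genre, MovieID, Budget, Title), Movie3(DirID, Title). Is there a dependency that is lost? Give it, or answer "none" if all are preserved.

Check Genre, Year, Title → DirID: no single fragment contains all of {Genre, Year, DirID, Title}, and the restricted closure of {Genre, Year, Title} across the fragments never reaches {DirID}.
Studio, Genre → Title is preserved.
Genre → Budget is preserved.
Genre, Budget, Title → MovieID is preserved.
Genre, Budget → Title is preserved.

Genre, Year, Title → DirID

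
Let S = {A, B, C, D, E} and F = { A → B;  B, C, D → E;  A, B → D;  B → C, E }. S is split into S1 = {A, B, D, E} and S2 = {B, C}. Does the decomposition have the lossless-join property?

Common attributes: S1 ∩ S2 = {B}.
Closure of {B}: B → C, E applies, adding C, E. So (B)⁺ = {B, C, E}.
This closure contains every attribute of S2, so S1 ∩ S2 → S2. The join is lossless.

Yes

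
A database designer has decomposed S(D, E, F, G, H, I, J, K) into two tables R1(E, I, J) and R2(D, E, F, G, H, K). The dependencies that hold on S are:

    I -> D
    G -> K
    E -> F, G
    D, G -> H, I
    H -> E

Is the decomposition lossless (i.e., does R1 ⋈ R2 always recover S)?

No

Common attributes: R1 ∩ R2 = {E}.
Closure of {E}: E → F, G applies, adding F, G; G → K applies, adding K. So (E)⁺ = {E, F, G, K}.
The closure contains neither all of R1 = {E, I, J} nor all of R2 = {D, E, F, G, H, K}, so the common attributes are not a superkey of either fragment. The join is lossy.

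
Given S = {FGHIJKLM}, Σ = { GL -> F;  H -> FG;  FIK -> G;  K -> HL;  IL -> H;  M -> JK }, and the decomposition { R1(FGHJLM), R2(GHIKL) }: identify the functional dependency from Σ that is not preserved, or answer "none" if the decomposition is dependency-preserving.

M -> JK

Check M → JK: no single fragment contains all of {JKM}, and the restricted closure of {M} across the fragments never reaches {JK}.
GL → F is preserved.
H → FG is preserved.
FIK → G is preserved.
K → HL is preserved.
IL → H is preserved.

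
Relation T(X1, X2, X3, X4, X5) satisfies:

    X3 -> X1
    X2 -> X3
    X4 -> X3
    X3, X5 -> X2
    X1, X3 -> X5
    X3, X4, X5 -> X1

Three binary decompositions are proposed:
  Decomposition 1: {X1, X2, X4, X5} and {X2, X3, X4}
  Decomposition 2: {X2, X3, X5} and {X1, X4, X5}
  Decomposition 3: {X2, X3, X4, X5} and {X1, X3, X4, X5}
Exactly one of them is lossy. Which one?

Decomposition 2

Decomposition 1: common = {X2, X4}, closure = {X1, X2, X3, X4, X5} → lossless.
Decomposition 2: common = {X5}, closure = {X5} → lossy.
Decomposition 3: common = {X3, X4, X5}, closure = {X1, X2, X3, X4, X5} → lossless.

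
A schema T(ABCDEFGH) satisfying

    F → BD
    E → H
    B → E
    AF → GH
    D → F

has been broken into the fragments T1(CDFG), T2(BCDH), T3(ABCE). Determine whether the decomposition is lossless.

Chase test. Columns are ABCDEFGH; row i has aⱼ where attribute j ∈ Ti, else bᵢⱼ.
Initial tableau (one row per fragment):
  row 1: b11 b12 a3 a4 b15 a6 a7 b18
  row 2: b21 a2 a3 a4 b25 b26 b27 a8
  row 3: a1 a2 a3 b34 a5 b36 b37 b38
Rows 2 and 3 agree on B; apply B→E and equate their E entries.
Rows 1 and 2 agree on D; apply D→F and equate their F entries.
Rows 1 and 2 agree on F; apply F→BD and equate their BD entries.
Rows 2 and 3 agree on E; apply E→H and equate their H entries.
Rows 1 and 2 agree on B; apply B→E and equate their E entries.
Rows 1 and 2 agree on E; apply E→H and equate their H entries.
No row becomes fully distinguished — the join is lossy.

No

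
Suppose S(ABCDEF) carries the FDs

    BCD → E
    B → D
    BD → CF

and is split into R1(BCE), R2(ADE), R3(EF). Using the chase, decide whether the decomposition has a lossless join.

No

Chase test. Columns are ABCDEF; row i has aⱼ where attribute j ∈ Ri, else bᵢⱼ.
Initial tableau (one row per fragment):
  row 1: b11 a2 a3 b14 a5 b16
  row 2: a1 b22 b23 a4 a5 b26
  row 3: b31 b32 b33 b34 a5 a6
No row becomes fully distinguished — the join is lossy.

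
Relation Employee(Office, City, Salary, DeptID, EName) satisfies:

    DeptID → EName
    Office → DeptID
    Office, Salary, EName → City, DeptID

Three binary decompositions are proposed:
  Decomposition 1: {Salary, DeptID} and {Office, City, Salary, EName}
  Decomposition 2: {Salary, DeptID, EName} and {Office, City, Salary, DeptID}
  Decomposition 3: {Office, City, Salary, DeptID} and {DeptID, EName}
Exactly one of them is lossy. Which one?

Decomposition 1

Decomposition 1: common = {Salary}, closure = {Salary} → lossy.
Decomposition 2: common = {Salary, DeptID}, closure = {Salary, DeptID, EName} → lossless.
Decomposition 3: common = {DeptID}, closure = {DeptID, EName} → lossless.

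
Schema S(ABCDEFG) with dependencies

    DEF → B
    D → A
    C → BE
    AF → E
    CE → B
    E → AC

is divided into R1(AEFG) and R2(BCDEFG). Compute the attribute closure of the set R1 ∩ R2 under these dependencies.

R1 ∩ R2 = {EFG}.
E → AC applies, adding AC
C → BE applies, adding B
Closure: {ABCEFG}.

ABCEFG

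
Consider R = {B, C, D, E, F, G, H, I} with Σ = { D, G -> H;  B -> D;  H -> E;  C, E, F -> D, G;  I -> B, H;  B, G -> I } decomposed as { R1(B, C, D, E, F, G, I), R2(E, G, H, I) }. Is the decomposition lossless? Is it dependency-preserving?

Lossless test: (E, G, I)⁺ = {B, D, E, G, H, I}, which contains all of one fragment — lossless.
Dependency preservation: the restricted closure of {D, G} across the fragments never reaches {H}, so D, G → H cannot be enforced without a join — not preserved.

lossless but not dependency-preserving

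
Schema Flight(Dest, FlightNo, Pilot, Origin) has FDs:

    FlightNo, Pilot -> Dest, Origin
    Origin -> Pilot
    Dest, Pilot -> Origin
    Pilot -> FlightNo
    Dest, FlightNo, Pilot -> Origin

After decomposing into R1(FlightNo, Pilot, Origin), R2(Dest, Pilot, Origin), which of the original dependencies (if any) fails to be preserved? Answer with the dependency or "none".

none

FlightNo, Pilot → Dest, Origin: restricted closure across fragments reaches Dest, Origin.
Origin → Pilot lies within R1.
Dest, Pilot → Origin lies within R2.
Pilot → FlightNo lies within R1.
Dest, FlightNo, Pilot → Origin: restricted closure across fragments reaches Origin.
Every dependency is enforceable on the fragments, so the decomposition is dependency-preserving.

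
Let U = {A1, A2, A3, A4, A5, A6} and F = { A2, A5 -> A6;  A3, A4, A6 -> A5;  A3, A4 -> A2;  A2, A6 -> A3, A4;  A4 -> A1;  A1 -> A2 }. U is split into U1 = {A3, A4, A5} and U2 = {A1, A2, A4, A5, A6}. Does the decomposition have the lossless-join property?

Yes

Common attributes: U1 ∩ U2 = {A4, A5}.
Closure of {A4, A5}: A4 → A1 applies, adding A1; A1 → A2 applies, adding A2; A2, A5 → A6 applies, adding A6; A2, A6 → A3, A4 applies, adding A3. So (A4, A5)⁺ = {A1, A2, A3, A4, A5, A6}.
This closure contains every attribute of U1, so U1 ∩ U2 → U1. The join is lossless.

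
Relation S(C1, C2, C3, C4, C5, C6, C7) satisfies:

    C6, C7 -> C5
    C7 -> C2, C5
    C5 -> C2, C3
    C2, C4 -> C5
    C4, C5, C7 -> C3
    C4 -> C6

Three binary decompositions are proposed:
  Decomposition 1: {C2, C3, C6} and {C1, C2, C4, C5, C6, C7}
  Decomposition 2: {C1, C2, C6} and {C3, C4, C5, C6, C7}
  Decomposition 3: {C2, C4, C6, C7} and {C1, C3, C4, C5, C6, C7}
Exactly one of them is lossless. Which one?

Decomposition 1: common = {C2, C6}, closure = {C2, C6} → lossy.
Decomposition 2: common = {C6}, closure = {C6} → lossy.
Decomposition 3: common = {C4, C6, C7}, closure = {C2, C3, C4, C5, C6, C7} → lossless.

Decomposition 3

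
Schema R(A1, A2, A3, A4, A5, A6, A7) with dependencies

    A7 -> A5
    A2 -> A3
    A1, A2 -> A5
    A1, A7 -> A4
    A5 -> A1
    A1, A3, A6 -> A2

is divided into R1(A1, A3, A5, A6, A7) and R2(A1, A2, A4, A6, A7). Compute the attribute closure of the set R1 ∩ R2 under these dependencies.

A1, A4, A5, A6, A7

R1 ∩ R2 = {A1, A6, A7}.
A7 → A5 applies, adding A5
A1, A7 → A4 applies, adding A4
Closure: {A1, A4, A5, A6, A7}.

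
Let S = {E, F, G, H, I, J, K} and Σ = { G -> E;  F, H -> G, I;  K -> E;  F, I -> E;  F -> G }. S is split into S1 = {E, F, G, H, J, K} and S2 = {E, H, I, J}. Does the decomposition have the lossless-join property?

No

Common attributes: S1 ∩ S2 = {E, H, J}.
No dependency enlarges {E, H, J}, so (E, H, J)⁺ = {E, H, J}.
The closure contains neither all of S1 = {E, F, G, H, J, K} nor all of S2 = {E, H, I, J}, so the common attributes are not a superkey of either fragment. The join is lossy.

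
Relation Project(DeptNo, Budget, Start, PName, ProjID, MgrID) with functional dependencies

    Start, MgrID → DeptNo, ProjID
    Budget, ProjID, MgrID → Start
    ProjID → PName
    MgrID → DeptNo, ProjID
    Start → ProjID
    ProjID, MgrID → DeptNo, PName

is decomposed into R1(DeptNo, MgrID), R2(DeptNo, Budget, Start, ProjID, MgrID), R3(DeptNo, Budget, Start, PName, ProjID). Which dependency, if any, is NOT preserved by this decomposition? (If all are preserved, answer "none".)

Start, MgrID → DeptNo, ProjID lies within R2.
Budget, ProjID, MgrID → Start lies within R2.
ProjID → PName lies within R3.
MgrID → DeptNo, ProjID lies within R2.
Start → ProjID lies within R2.
ProjID, MgrID → DeptNo, PName: restricted closure across fragments reaches DeptNo, PName.
Every dependency is enforceable on the fragments, so the decomposition is dependency-preserving.

none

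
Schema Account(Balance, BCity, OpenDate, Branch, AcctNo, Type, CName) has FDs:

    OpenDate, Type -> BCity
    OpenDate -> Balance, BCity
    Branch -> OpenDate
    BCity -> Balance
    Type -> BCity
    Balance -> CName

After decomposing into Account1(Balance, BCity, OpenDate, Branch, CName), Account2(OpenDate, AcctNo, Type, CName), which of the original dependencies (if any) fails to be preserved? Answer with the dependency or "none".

Check Type → BCity: no single fragment contains all of {BCity, Type}, and the restricted closure of {Type} across the fragments never reaches {BCity}.
OpenDate, Type → BCity is preserved.
OpenDate → Balance, BCity is preserved.
Branch → OpenDate is preserved.
BCity → Balance is preserved.
Balance → CName is preserved.

Type -> BCity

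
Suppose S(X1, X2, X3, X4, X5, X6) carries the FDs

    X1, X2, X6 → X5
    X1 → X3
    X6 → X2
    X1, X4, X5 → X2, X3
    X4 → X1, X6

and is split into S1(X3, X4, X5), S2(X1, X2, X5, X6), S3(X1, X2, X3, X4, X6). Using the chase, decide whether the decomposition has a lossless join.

Chase test. Columns are X1, X2, X3, X4, X5, X6; row i has aⱼ where attribute j ∈ Si, else bᵢⱼ.
Initial tableau (one row per fragment):
  row 1: b11 b12 a3 a4 a5 b16
  row 2: a1 a2 b23 b24 a5 a6
  row 3: a1 a2 a3 a4 b35 a6
Rows 2 and 3 agree on X1, X2, X6; apply X1, X2, X6→X5 and equate their X5 entries.
Rows 2 and 3 agree on X1; apply X1→X3 and equate their X3 entries.
Rows 1 and 3 agree on X4; apply X4→X1, X6 and equate their X1, X6 entries.
Rows 1 and 2 agree on X6; apply X6→X2 and equate their X2 entries.
Row 1 is now all distinguished symbols — the join is lossless.

Yes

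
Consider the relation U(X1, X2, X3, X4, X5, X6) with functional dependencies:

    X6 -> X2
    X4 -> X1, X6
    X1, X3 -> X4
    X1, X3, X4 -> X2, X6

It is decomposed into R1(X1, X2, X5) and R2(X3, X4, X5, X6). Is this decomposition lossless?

No

Common attributes: R1 ∩ R2 = {X5}.
No dependency enlarges {X5}, so (X5)⁺ = {X5}.
The closure contains neither all of R1 = {X1, X2, X5} nor all of R2 = {X3, X4, X5, X6}, so the common attributes are not a superkey of either fragment. The join is lossy.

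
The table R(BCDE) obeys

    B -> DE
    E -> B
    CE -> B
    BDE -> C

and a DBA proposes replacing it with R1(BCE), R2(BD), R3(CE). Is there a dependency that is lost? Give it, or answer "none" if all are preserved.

B → DE: restricted closure across fragments reaches DE.
E → B lies within R1.
CE → B lies within R1.
BDE → C: restricted closure across fragments reaches C.
Every dependency is enforceable on the fragments, so the decomposition is dependency-preserving.

none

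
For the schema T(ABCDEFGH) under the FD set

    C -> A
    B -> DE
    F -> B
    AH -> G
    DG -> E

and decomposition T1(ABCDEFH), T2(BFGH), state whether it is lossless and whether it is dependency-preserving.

lossy and not dependency-preserving

Lossless test: (BFH)⁺ = {BDEFH}, which is a superkey of neither fragment — lossy.
Dependency preservation: the restricted closure of {AH} across the fragments never reaches {G}, so AH → G cannot be enforced without a join — not preserved.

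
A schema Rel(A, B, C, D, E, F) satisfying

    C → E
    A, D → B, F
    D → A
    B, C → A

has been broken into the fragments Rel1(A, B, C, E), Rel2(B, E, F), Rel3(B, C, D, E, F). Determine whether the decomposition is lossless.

Yes

Chase test. Columns are A, B, C, D, E, F; row i has aⱼ where attribute j ∈ Reli, else bᵢⱼ.
Initial tableau (one row per fragment):
  row 1: a1 a2 a3 b14 a5 b16
  row 2: b21 a2 b23 b24 a5 a6
  row 3: b31 a2 a3 a4 a5 a6
Rows 1 and 3 agree on B, C; apply B, C→A and equate their A entries.
Row 3 is now all distinguished symbols — the join is lossless.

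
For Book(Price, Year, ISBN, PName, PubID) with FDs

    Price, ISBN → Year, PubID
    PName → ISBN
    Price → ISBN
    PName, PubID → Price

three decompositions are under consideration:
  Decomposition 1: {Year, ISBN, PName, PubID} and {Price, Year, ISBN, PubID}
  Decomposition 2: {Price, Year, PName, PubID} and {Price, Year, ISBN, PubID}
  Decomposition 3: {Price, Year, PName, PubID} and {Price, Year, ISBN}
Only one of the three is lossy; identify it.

Decomposition 1

Decomposition 1: common = {Year, ISBN, PubID}, closure = {Year, ISBN, PubID} → lossy.
Decomposition 2: common = {Price, Year, PubID}, closure = {Price, Year, ISBN, PubID} → lossless.
Decomposition 3: common = {Price, Year}, closure = {Price, Year, ISBN, PubID} → lossless.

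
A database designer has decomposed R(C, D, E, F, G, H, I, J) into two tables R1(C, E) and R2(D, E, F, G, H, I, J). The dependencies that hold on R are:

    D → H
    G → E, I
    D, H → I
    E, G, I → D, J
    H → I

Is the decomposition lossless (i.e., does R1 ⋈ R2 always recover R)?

No

Common attributes: R1 ∩ R2 = {E}.
No dependency enlarges {E}, so (E)⁺ = {E}.
The closure contains neither all of R1 = {C, E} nor all of R2 = {D, E, F, G, H, I, J}, so the common attributes are not a superkey of either fragment. The join is lossy.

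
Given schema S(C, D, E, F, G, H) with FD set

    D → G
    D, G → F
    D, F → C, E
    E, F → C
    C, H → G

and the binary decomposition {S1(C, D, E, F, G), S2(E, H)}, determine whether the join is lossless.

No

Common attributes: S1 ∩ S2 = {E}.
No dependency enlarges {E}, so (E)⁺ = {E}.
The closure contains neither all of S1 = {C, D, E, F, G} nor all of S2 = {E, H}, so the common attributes are not a superkey of either fragment. The join is lossy.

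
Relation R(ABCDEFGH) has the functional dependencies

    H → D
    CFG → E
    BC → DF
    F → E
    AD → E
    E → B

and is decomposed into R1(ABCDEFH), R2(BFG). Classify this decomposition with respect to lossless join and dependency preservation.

Lossless test: (BF)⁺ = {BEF}, which is a superkey of neither fragment — lossy.
Dependency preservation: CFG → E is not contained in any single fragment, but the restricted closure of its left-hand side across the fragments still reaches the right-hand side; the remaining FDs each lie inside some fragment. All dependencies are preserved.

lossy but dependency-preserving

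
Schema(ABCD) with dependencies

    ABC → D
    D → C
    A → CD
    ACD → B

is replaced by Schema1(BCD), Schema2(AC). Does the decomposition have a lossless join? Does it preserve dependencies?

Lossless test: (C)⁺ = {C}, which is a superkey of neither fragment — lossy.
Dependency preservation: the restricted closure of {ABC} across the fragments never reaches {D}, so ABC → D cannot be enforced without a join — not preserved.

lossy and not dependency-preserving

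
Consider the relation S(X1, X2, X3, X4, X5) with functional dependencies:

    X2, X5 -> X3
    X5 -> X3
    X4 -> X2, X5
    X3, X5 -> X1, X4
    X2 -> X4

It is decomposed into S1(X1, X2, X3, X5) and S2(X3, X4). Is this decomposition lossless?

No

Common attributes: S1 ∩ S2 = {X3}.
No dependency enlarges {X3}, so (X3)⁺ = {X3}.
The closure contains neither all of S1 = {X1, X2, X3, X5} nor all of S2 = {X3, X4}, so the common attributes are not a superkey of either fragment. The join is lossy.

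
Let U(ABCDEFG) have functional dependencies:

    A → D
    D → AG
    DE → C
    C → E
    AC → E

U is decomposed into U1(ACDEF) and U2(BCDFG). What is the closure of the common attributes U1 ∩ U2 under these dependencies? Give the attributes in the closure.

U1 ∩ U2 = {CDF}.
D → AG applies, adding AG
C → E applies, adding E
Closure: {ACDEFG}.

ACDEFG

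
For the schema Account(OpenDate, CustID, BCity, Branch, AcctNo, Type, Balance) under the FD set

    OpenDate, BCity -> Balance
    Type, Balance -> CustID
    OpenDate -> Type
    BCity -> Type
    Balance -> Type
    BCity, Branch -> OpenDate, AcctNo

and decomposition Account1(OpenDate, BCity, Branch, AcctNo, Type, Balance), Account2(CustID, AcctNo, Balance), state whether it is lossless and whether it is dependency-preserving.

lossless and dependency-preserving

Lossless test: (AcctNo, Balance)⁺ = {CustID, AcctNo, Type, Balance}, which contains all of one fragment — lossless.
Dependency preservation: Type, Balance → CustID is not contained in any single fragment, but the restricted closure of its left-hand side across the fragments still reaches the right-hand side; the remaining FDs each lie inside some fragment. All dependencies are preserved.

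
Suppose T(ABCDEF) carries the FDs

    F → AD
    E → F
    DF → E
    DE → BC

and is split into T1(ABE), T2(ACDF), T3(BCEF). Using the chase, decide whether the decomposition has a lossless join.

Yes

Chase test. Columns are ABCDEF; row i has aⱼ where attribute j ∈ Ti, else bᵢⱼ.
Initial tableau (one row per fragment):
  row 1: a1 a2 b13 b14 a5 b16
  row 2: a1 b22 a3 a4 b25 a6
  row 3: b31 a2 a3 b34 a5 a6
Rows 2 and 3 agree on F; apply F→AD and equate their AD entries.
Rows 1 and 3 agree on E; apply E→F and equate their F entries.
Rows 2 and 3 agree on DF; apply DF→E and equate their E entries.
Rows 2 and 3 agree on DE; apply DE→BC and equate their BC entries.
Rows 1 and 2 agree on F; apply F→AD and equate their AD entries.
Rows 1 and 2 agree on DE; apply DE→BC and equate their BC entries.
Row 1 is now all distinguished symbols — the join is lossless.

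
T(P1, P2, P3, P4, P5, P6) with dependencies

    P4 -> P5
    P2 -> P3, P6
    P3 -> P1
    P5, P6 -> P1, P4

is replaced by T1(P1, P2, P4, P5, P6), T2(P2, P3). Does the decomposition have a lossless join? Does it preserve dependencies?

Lossless test: (P2)⁺ = {P1, P2, P3, P6}, which contains all of one fragment — lossless.
Dependency preservation: the restricted closure of {P3} across the fragments never reaches {P1}, so P3 → P1 cannot be enforced without a join — not preserved.

lossless but not dependency-preserving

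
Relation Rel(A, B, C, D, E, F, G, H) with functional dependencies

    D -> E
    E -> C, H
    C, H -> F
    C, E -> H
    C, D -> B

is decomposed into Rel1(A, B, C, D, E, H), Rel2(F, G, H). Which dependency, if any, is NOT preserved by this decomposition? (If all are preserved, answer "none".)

Check C, H → F: no single fragment contains all of {C, F, H}, and the restricted closure of {C, H} across the fragments never reaches {F}.
D → E is preserved.
E → C, H is preserved.
C, E → H is preserved.
C, D → B is preserved.

C, H -> F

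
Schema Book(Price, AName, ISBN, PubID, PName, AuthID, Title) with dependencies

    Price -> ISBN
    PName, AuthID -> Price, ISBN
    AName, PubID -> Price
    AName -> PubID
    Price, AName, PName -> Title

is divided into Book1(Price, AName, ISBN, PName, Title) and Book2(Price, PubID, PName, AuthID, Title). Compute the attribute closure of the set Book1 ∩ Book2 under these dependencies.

Book1 ∩ Book2 = {Price, PName, Title}.
Price → ISBN applies, adding ISBN
Closure: {Price, ISBN, PName, Title}.

Price, ISBN, PName, Title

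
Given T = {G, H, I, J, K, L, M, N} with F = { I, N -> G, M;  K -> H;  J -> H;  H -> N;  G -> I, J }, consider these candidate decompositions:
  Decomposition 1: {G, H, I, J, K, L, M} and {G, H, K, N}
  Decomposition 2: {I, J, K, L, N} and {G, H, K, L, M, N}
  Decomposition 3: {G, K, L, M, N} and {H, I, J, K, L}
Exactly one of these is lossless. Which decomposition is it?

Decomposition 1: common = {G, H, K}, closure = {G, H, I, J, K, M, N} → lossless.
Decomposition 2: common = {K, L, N}, closure = {H, K, L, N} → lossy.
Decomposition 3: common = {K, L}, closure = {H, K, L, N} → lossy.

Decomposition 1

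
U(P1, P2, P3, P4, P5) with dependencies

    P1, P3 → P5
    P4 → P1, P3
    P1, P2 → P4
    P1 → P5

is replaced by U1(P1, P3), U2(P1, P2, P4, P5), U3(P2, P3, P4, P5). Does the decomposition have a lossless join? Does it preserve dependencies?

Lossless test (chase): Rows 2 and 3 agree on P4; apply P4→P1, P3 and equate their P1, P3 entries. Rows 1 and 2 agree on P1; apply P1→P5 and equate their P5 entries. Row 2 is now all distinguished symbols — the join is lossless.
Dependency preservation: P1, P3 → P5; P4 → P1, P3 are not contained in any single fragment, but the restricted closure of each left-hand side across the fragments still reaches the right-hand side; the remaining FDs each lie inside some fragment. All dependencies are preserved.

lossless and dependency-preserving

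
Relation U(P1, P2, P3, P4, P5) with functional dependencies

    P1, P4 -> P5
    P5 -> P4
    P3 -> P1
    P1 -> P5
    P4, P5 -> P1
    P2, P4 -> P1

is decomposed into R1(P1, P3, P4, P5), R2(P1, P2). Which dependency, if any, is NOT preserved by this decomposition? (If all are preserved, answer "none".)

Check P2, P4 → P1: no single fragment contains all of {P1, P2, P4}, and the restricted closure of {P2, P4} across the fragments never reaches {P1}.
P1, P4 → P5 is preserved.
P5 → P4 is preserved.
P3 → P1 is preserved.
P1 → P5 is preserved.
P4, P5 → P1 is preserved.

P2, P4 -> P1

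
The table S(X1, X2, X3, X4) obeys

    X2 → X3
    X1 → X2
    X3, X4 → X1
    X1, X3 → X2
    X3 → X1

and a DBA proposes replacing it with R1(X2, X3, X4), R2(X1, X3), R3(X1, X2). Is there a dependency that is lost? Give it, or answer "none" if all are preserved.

X2 → X3 lies within R1.
X1 → X2 lies within R3.
X3, X4 → X1: restricted closure across fragments reaches X1.
X1, X3 → X2: restricted closure across fragments reaches X2.
X3 → X1 lies within R2.
Every dependency is enforceable on the fragments, so the decomposition is dependency-preserving.

none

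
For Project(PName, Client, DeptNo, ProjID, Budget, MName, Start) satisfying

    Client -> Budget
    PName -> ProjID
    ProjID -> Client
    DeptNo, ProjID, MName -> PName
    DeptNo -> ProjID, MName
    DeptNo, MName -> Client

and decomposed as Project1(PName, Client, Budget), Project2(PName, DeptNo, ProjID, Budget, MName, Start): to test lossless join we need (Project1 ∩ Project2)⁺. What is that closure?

Project1 ∩ Project2 = {PName, Budget}.
PName → ProjID applies, adding ProjID
ProjID → Client applies, adding Client
Closure: {PName, Client, ProjID, Budget}.

PName, Client, ProjID, Budget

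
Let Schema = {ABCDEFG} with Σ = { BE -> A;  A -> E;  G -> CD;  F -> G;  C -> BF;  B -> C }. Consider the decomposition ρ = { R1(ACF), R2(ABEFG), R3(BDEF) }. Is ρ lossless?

Chase test. Columns are ABCDEFG; row i has aⱼ where attribute j ∈ Ri, else bᵢⱼ.
Initial tableau (one row per fragment):
  row 1: a1 b12 a3 b14 b15 a6 b17
  row 2: a1 a2 b23 b24 a5 a6 a7
  row 3: b31 a2 b33 a4 a5 a6 b37
Rows 2 and 3 agree on BE; apply BE→A and equate their A entries.
Rows 1 and 2 agree on A; apply A→E and equate their E entries.
Rows 1 and 2 agree on F; apply F→G and equate their G entries.
Rows 1 and 3 agree on F; apply F→G and equate their G entries.
Rows 2 and 3 agree on B; apply B→C and equate their C entries.
Rows 1 and 2 agree on G; apply G→CD and equate their CD entries.
Rows 1 and 3 agree on G; apply G→CD and equate their CD entries.
Rows 1 and 2 agree on C; apply C→BF and equate their BF entries.
Row 1 is now all distinguished symbols — the join is lossless.

Yes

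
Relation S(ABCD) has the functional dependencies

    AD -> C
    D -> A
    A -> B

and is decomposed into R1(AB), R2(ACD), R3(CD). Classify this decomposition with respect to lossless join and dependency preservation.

lossless and dependency-preserving

Lossless test (chase): Rows 2 and 3 agree on D; apply D→A and equate their A entries. Rows 1 and 2 agree on A; apply A→B and equate their B entries. Rows 1 and 3 agree on A; apply A→B and equate their B entries. Row 2 is now all distinguished symbols — the join is lossless.
Dependency preservation: every FD's attributes lie within a single fragment, so each can be enforced locally — preserved.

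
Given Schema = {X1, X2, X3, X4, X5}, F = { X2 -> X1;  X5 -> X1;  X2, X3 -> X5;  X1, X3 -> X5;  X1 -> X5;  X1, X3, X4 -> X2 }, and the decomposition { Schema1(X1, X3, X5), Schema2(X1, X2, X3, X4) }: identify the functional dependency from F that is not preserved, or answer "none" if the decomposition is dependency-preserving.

none

X2 → X1 lies within Schema2.
X5 → X1 lies within Schema1.
X2, X3 → X5: restricted closure across fragments reaches X5.
X1, X3 → X5 lies within Schema1.
X1 → X5 lies within Schema1.
X1, X3, X4 → X2 lies within Schema2.
Every dependency is enforceable on the fragments, so the decomposition is dependency-preserving.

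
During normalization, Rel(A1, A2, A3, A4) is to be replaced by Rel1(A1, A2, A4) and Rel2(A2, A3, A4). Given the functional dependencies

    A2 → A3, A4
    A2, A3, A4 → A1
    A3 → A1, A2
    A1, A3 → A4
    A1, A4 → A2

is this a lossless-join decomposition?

Yes

Common attributes: Rel1 ∩ Rel2 = {A2, A4}.
Closure of {A2, A4}: A2 → A3, A4 applies, adding A3; A2, A3, A4 → A1 applies, adding A1. So (A2, A4)⁺ = {A1, A2, A3, A4}.
This closure contains every attribute of Rel1, so Rel1 ∩ Rel2 → Rel1. The join is lossless.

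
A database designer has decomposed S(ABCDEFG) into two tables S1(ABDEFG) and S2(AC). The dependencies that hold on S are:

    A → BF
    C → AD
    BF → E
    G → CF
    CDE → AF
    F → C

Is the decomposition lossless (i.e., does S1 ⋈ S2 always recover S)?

Common attributes: S1 ∩ S2 = {A}.
Closure of {A}: A → BF applies, adding BF; BF → E applies, adding E; F → C applies, adding C; C → AD applies, adding D. So (A)⁺ = {ABCDEF}.
This closure contains every attribute of S2, so S1 ∩ S2 → S2. The join is lossless.

Yes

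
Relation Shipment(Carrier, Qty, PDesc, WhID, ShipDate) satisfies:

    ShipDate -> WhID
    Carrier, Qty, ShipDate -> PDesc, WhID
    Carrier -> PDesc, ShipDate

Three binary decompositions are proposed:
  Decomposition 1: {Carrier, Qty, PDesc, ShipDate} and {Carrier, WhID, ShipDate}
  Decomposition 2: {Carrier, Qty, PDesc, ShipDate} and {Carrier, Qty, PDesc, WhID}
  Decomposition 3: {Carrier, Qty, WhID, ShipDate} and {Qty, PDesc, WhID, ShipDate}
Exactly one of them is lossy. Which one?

Decomposition 1: common = {Carrier, ShipDate}, closure = {Carrier, PDesc, WhID, ShipDate} → lossless.
Decomposition 2: common = {Carrier, Qty, PDesc}, closure = {Carrier, Qty, PDesc, WhID, ShipDate} → lossless.
Decomposition 3: common = {Qty, WhID, ShipDate}, closure = {Qty, WhID, ShipDate} → lossy.

Decomposition 3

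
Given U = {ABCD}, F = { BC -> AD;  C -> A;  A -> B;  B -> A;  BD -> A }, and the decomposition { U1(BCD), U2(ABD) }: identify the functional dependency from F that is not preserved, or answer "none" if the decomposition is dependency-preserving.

BC → AD: restricted closure across fragments reaches AD.
C → A: restricted closure across fragments reaches A.
A → B lies within U2.
B → A lies within U2.
BD → A lies within U2.
Every dependency is enforceable on the fragments, so the decomposition is dependency-preserving.

none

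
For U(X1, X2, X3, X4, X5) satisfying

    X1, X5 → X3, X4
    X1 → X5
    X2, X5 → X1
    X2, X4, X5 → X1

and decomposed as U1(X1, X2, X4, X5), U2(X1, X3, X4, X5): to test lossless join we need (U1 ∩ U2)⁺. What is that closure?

U1 ∩ U2 = {X1, X4, X5}.
X1, X5 → X3, X4 applies, adding X3
Closure: {X1, X3, X4, X5}.

X1, X3, X4, X5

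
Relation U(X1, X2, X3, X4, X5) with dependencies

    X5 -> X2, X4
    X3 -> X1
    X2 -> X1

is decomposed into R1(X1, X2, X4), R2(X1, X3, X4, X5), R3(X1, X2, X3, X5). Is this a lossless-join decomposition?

Chase test. Columns are X1, X2, X3, X4, X5; row i has aⱼ where attribute j ∈ Ri, else bᵢⱼ.
Initial tableau (one row per fragment):
  row 1: a1 a2 b13 a4 b15
  row 2: a1 b22 a3 a4 a5
  row 3: a1 a2 a3 b34 a5
Rows 2 and 3 agree on X5; apply X5→X2, X4 and equate their X2, X4 entries.
Row 2 is now all distinguished symbols — the join is lossless.

Yes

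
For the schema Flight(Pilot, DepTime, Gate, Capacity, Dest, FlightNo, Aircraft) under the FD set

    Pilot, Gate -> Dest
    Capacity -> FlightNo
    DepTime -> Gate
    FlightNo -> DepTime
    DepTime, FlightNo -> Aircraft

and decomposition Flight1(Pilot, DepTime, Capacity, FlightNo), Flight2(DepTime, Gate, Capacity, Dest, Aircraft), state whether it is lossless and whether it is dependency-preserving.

lossy and not dependency-preserving

Lossless test: (DepTime, Capacity)⁺ = {DepTime, Gate, Capacity, FlightNo, Aircraft}, which is a superkey of neither fragment — lossy.
Dependency preservation: the restricted closure of {Pilot, Gate} across the fragments never reaches {Dest}, so Pilot, Gate → Dest cannot be enforced without a join — not preserved.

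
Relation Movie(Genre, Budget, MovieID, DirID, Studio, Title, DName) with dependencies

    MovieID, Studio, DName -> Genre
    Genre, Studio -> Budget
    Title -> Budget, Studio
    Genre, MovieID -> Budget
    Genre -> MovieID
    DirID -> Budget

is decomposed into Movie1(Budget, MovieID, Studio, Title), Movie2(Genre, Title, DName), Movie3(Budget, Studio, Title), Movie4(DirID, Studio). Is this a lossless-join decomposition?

No

Chase test. Columns are Genre, Budget, MovieID, DirID, Studio, Title, DName; row i has aⱼ where attribute j ∈ Moviei, else bᵢⱼ.
Initial tableau (one row per fragment):
  row 1: b11 a2 a3 b14 a5 a6 b17
  row 2: a1 b22 b23 b24 b25 a6 a7
  row 3: b31 a2 b33 b34 a5 a6 b37
  row 4: b41 b42 b43 a4 a5 b46 b47
Rows 1 and 2 agree on Title; apply Title→Budget, Studio and equate their Budget, Studio entries.
No row becomes fully distinguished — the join is lossy.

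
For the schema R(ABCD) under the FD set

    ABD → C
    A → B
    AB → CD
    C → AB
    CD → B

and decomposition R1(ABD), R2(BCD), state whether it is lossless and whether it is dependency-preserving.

Lossless test: (BD)⁺ = {BD}, which is a superkey of neither fragment — lossy.
Dependency preservation: the restricted closure of {ABD} across the fragments never reaches {C}, so ABD → C cannot be enforced without a join — not preserved.

lossy and not dependency-preserving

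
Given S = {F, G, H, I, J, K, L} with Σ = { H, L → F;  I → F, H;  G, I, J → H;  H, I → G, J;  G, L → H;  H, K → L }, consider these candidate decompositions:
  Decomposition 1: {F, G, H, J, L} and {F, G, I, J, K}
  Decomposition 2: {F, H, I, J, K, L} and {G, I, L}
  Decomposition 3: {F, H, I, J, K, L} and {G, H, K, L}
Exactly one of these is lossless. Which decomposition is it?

Decomposition 1: common = {F, G, J}, closure = {F, G, J} → lossy.
Decomposition 2: common = {I, L}, closure = {F, G, H, I, J, L} → lossless.
Decomposition 3: common = {H, K, L}, closure = {F, H, K, L} → lossy.

Decomposition 2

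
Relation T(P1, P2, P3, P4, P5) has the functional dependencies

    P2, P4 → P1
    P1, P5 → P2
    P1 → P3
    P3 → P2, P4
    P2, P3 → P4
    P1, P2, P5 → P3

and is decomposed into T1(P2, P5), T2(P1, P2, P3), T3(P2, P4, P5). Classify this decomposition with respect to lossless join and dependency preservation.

Lossless test (chase): applying each FD to every pair of rows produces no changes in the tableau, so no row becomes fully distinguished — the join is lossy.
Dependency preservation: the restricted closure of {P2, P4} across the fragments never reaches {P1}, so P2, P4 → P1 cannot be enforced without a join — not preserved.

lossy and not dependency-preserving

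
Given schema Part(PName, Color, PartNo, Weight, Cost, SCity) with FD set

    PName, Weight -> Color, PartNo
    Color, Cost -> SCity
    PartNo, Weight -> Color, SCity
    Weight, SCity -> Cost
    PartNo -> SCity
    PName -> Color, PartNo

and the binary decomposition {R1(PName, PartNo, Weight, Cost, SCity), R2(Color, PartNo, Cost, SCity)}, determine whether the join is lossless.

Common attributes: R1 ∩ R2 = {PartNo, Cost, SCity}.
No dependency enlarges {PartNo, Cost, SCity}, so (PartNo, Cost, SCity)⁺ = {PartNo, Cost, SCity}.
The closure contains neither all of R1 = {PName, PartNo, Weight, Cost, SCity} nor all of R2 = {Color, PartNo, Cost, SCity}, so the common attributes are not a superkey of either fragment. The join is lossy.

No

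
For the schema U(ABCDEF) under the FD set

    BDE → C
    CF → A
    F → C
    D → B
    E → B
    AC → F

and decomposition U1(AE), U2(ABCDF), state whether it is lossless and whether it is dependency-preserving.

lossy and not dependency-preserving

Lossless test: (A)⁺ = {A}, which is a superkey of neither fragment — lossy.
Dependency preservation: the restricted closure of {BDE} across the fragments never reaches {C}, so BDE → C cannot be enforced without a join — not preserved.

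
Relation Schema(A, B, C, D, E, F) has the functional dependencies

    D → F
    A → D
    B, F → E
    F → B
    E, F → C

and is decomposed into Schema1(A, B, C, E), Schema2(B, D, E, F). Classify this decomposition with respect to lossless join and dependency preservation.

lossy and not dependency-preserving

Lossless test: (B, E)⁺ = {B, E}, which is a superkey of neither fragment — lossy.
Dependency preservation: the restricted closure of {A} across the fragments never reaches {D}, so A → D cannot be enforced without a join — not preserved.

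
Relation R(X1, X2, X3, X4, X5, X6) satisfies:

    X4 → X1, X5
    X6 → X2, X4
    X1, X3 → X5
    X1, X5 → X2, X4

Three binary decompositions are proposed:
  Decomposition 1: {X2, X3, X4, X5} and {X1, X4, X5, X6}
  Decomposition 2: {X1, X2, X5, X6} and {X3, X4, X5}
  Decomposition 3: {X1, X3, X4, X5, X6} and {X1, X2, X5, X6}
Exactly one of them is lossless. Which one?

Decomposition 1: common = {X4, X5}, closure = {X1, X2, X4, X5} → lossy.
Decomposition 2: common = {X5}, closure = {X5} → lossy.
Decomposition 3: common = {X1, X5, X6}, closure = {X1, X2, X4, X5, X6} → lossless.

Decomposition 3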